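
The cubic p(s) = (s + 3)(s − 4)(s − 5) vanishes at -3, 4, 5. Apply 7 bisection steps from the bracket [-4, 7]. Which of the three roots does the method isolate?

-3

m = 1.5, p(m) = 39.375 (+); new bracket [-4, 1.5]
m = -1.25, p(m) = 57.421875 (+); new bracket [-4, -1.25]
m = -2.625, p(m) = 18.943359 (+); new bracket [-4, -2.625]
m = -3.3125, p(m) = -18.9954 (−); new bracket [-3.3125, -2.625]
m = -2.96875, p(m) = 1.7354 (+); new bracket [-3.3125, -2.96875]
m = -3.140625, p(m) = -8.1744 (−); new bracket [-3.140625, -2.96875]
m = -3.0546875, p(m) = -3.1075 (−); new bracket [-3.0546875, -2.96875]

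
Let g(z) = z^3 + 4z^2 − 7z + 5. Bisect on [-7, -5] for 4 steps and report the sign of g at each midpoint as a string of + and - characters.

--++

z = -6 gives g = -25, negative; keep [-6, -5]
z = -5.5 gives g = -1.875, negative; keep [-5.5, -5]
z = -5.25 gives g = 7.296875, positive; keep [-5.5, -5.25]
z = -5.375 gives g = 2.9004, positive; keep [-5.5, -5.375]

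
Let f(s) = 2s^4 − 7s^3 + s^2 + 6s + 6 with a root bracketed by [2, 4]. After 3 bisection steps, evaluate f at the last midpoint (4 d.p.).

-1.1328

s = 3 gives f = 6, positive; keep [2, 3]
s = 2.5 gives f = -4, negative; keep [2.5, 3]
s = 2.75 gives f = -1.132812, negative; keep [2.75, 3]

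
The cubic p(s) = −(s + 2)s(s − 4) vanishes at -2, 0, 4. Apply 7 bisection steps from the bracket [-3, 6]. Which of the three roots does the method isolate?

4

midpoint 1.5: p = 13.125 > 0 → [1.5, 6]
midpoint 3.75: p = 5.390625 > 0 → [3.75, 6]
midpoint 4.875: p = -29.326172 < 0 → [3.75, 4.875]
midpoint 4.3125: p = -8.5071 < 0 → [3.75, 4.3125]
midpoint 4.03125: p = -0.7598 < 0 → [3.75, 4.03125]
midpoint 3.890625: p = 2.5067 > 0 → [3.890625, 4.03125]
midpoint 3.9609375: p = 0.9223 > 0 → [3.9609375, 4.03125]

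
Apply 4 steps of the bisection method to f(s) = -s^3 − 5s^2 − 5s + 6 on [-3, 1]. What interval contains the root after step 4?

[0.5, 0.75]

f(-1) = 7 > 0, so the root lies in [-1, 1]
f(0) = 6 > 0, so the root lies in [0, 1]
f(0.5) = 2.125 > 0, so the root lies in [0.5, 1]
f(0.75) = -0.9844 < 0, so the root lies in [0.5, 0.75]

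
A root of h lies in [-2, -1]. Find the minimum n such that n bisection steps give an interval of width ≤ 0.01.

7

Width after n steps is 1/2^n. Need 2^n ≥ 1/0.01 = 100.
2^6 = 64 < 100 ≤ 2^7 = 128, so n = 7.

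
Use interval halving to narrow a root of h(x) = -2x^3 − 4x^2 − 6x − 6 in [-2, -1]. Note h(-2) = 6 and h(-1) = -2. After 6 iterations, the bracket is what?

h(-1.5) = 0.75 > 0, so the root lies in [-1.5, -1]
h(-1.25) = -0.84375 < 0, so the root lies in [-1.5, -1.25]
h(-1.375) = -0.113281 < 0, so the root lies in [-1.5, -1.375]
h(-1.4375) = 0.3003 > 0, so the root lies in [-1.4375, -1.375]
h(-1.40625) = 0.0892 > 0, so the root lies in [-1.40625, -1.375]
h(-1.390625) = -0.0131 < 0, so the root lies in [-1.40625, -1.390625]

[-1.40625, -1.390625]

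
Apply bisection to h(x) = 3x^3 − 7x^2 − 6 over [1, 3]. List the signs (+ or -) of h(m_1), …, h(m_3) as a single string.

--+

m = 2, h(m) = -10 (−); new bracket [2, 3]
m = 2.5, h(m) = -2.875 (−); new bracket [2.5, 3]
m = 2.75, h(m) = 3.453125 (+); new bracket [2.5, 2.75]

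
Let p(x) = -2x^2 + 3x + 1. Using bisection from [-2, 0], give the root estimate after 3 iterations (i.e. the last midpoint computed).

p(-1) = -4 < 0, so the root lies in [-1, 0]
p(-0.5) = -1 < 0, so the root lies in [-0.5, 0]
p(-0.25) = 0.125 > 0, so the root lies in [-0.5, -0.25]

-0.25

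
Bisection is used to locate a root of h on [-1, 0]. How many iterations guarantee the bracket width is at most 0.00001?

Width after n steps is 1/2^n. Need 2^n ≥ 1/0.00001 = 100000.
2^16 = 65536 < 100000 ≤ 2^17 = 131072, so n = 17.

17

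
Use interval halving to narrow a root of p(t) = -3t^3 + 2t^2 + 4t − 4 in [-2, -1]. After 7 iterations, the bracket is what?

p(-1.5) = 4.625 > 0, so the root lies in [-1.5, -1]
p(-1.25) = -0.015625 < 0, so the root lies in [-1.5, -1.25]
p(-1.375) = 2.080078 > 0, so the root lies in [-1.375, -1.25]
p(-1.3125) = 0.9783 > 0, so the root lies in [-1.3125, -1.25]
p(-1.28125) = 0.4681 > 0, so the root lies in [-1.28125, -1.25]
p(-1.265625) = 0.223 > 0, so the root lies in [-1.265625, -1.25]
p(-1.2578125) = 0.1029 > 0, so the root lies in [-1.2578125, -1.25]

[-1.2578125, -1.25]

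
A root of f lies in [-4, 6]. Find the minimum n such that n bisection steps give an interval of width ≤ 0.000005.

Width after n steps is 10/2^n. Need 2^n ≥ 10/0.000005 = 2000000.
2^20 = 1048576 < 2000000 ≤ 2^21 = 2097152, so n = 21.

21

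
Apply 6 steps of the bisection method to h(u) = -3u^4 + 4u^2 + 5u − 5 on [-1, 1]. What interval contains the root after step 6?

m = 0, h(m) = -5 (−); new bracket [0, 1]
m = 0.5, h(m) = -1.6875 (−); new bracket [0.5, 1]
m = 0.75, h(m) = 0.050781 (+); new bracket [0.5, 0.75]
m = 0.625, h(m) = -0.7703 (−); new bracket [0.625, 0.75]
m = 0.6875, h(m) = -0.3421 (−); new bracket [0.6875, 0.75]
m = 0.71875, h(m) = -0.1405 (−); new bracket [0.71875, 0.75]

[0.71875, 0.75]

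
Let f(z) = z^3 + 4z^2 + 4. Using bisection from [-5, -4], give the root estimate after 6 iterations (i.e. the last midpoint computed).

-4.234375

z = -4.5 gives f = -6.125, negative; keep [-4.5, -4]
z = -4.25 gives f = -0.515625, negative; keep [-4.25, -4]
z = -4.125 gives f = 1.873047, positive; keep [-4.25, -4.125]
z = -4.1875 gives f = 0.7122, positive; keep [-4.25, -4.1875]
z = -4.21875 gives f = 0.1067, positive; keep [-4.25, -4.21875]
z = -4.234375 gives f = -0.2023, negative; keep [-4.234375, -4.21875]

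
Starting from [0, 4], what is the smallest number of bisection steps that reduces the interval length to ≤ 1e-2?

Width after n steps is 4/2^n. Need 2^n ≥ 4/1e-2 = 400.
2^8 = 256 < 400 ≤ 2^9 = 512, so n = 9.

9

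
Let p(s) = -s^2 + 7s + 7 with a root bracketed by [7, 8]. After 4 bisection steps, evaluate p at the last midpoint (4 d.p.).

-0.4414

p(7.5) = 3.25 > 0, so the root lies in [7.5, 8]
p(7.75) = 1.1875 > 0, so the root lies in [7.75, 8]
p(7.875) = 0.109375 > 0, so the root lies in [7.875, 8]
p(7.9375) = -0.4414 < 0, so the root lies in [7.875, 7.9375]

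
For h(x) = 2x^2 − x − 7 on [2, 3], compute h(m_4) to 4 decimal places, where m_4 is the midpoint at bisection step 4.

m = 2.5, h(m) = 3 (+); new bracket [2, 2.5]
m = 2.25, h(m) = 0.875 (+); new bracket [2, 2.25]
m = 2.125, h(m) = -0.09375 (−); new bracket [2.125, 2.25]
m = 2.1875, h(m) = 0.3828 (+); new bracket [2.125, 2.1875]

0.3828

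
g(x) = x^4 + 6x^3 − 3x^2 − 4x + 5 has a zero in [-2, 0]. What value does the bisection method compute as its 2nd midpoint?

-1.5

g(-1) = 1 > 0, so the root lies in [-2, -1]
g(-1.5) = -10.9375 < 0, so the root lies in [-1.5, -1]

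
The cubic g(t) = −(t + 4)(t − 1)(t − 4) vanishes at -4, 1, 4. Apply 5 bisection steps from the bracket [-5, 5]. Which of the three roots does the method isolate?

-4

m = 0, g(m) = -16 (−); new bracket [-5, 0]
m = -2.5, g(m) = -34.125 (−); new bracket [-5, -2.5]
m = -3.75, g(m) = -9.203125 (−); new bracket [-5, -3.75]
m = -4.375, g(m) = 16.8809 (+); new bracket [-4.375, -3.75]
m = -4.0625, g(m) = 2.551 (+); new bracket [-4.0625, -3.75]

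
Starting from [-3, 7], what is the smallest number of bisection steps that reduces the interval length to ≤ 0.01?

Width after n steps is 10/2^n. Need 2^n ≥ 10/0.01 = 1000.
2^9 = 512 < 1000 ≤ 2^10 = 1024, so n = 10.

10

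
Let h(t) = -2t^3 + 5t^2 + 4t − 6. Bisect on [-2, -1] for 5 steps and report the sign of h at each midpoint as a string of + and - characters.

t = -1.5 gives h = 6, positive; keep [-1.5, -1]
t = -1.25 gives h = 0.71875, positive; keep [-1.25, -1]
t = -1.125 gives h = -1.324219, negative; keep [-1.25, -1.125]
t = -1.1875 gives h = -0.3501, negative; keep [-1.25, -1.1875]
t = -1.21875 gives h = 0.1723, positive; keep [-1.21875, -1.1875]

++--+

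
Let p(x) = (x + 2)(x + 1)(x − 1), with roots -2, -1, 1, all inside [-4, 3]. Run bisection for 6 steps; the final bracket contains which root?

1

m = -0.5, p(m) = -1.125 (−); new bracket [-0.5, 3]
m = 1.25, p(m) = 1.828125 (+); new bracket [-0.5, 1.25]
m = 0.375, p(m) = -2.041016 (−); new bracket [0.375, 1.25]
m = 0.8125, p(m) = -0.9558 (−); new bracket [0.8125, 1.25]
m = 1.03125, p(m) = 0.1924 (+); new bracket [0.8125, 1.03125]
m = 0.921875, p(m) = -0.4387 (−); new bracket [0.921875, 1.03125]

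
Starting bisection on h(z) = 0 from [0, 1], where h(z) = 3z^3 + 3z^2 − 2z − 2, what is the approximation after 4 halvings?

h(0.5) = -1.875 < 0, so the root lies in [0.5, 1]
h(0.75) = -0.546875 < 0, so the root lies in [0.75, 1]
h(0.875) = 0.556641 > 0, so the root lies in [0.75, 0.875]
h(0.8125) = -0.0354 < 0, so the root lies in [0.8125, 0.875]

0.8125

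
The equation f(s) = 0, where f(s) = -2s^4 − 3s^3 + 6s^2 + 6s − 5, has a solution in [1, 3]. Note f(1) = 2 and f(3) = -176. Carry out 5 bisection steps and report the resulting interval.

s = 2 gives f = -25, negative; keep [1, 2]
s = 1.5 gives f = -2.75, negative; keep [1, 1.5]
s = 1.25 gives f = 1.132812, positive; keep [1.25, 1.5]
s = 1.375 gives f = -0.354, negative; keep [1.25, 1.375]
s = 1.3125 gives f = 0.4929, positive; keep [1.3125, 1.375]

[1.3125, 1.375]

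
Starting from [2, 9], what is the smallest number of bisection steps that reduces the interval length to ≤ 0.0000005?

Width after n steps is 7/2^n. Need 2^n ≥ 7/0.0000005 = 14000000.
2^23 = 8388608 < 14000000 ≤ 2^24 = 16777216, so n = 24.

24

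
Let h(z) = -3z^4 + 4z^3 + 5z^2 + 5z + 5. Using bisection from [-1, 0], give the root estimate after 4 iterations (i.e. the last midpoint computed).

midpoint -0.5: h = 3.0625 > 0 → [-1, -0.5]
midpoint -0.75: h = 1.425781 > 0 → [-1, -0.75]
midpoint -0.875: h = 0.014893 > 0 → [-1, -0.875]
midpoint -0.9375: h = -0.9063 < 0 → [-0.9375, -0.875]

-0.9375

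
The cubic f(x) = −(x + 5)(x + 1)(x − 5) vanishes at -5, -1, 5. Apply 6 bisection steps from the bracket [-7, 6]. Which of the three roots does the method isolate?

midpoint -0.5: f = 12.375 > 0 → [-0.5, 6]
midpoint 2.75: f = 65.390625 > 0 → [2.75, 6]
midpoint 4.375: f = 31.494141 > 0 → [4.375, 6]
midpoint 5.1875: f = -11.8191 < 0 → [4.375, 5.1875]
midpoint 4.78125: f = 12.3698 > 0 → [4.78125, 5.1875]
midpoint 4.984375: f = 0.9336 > 0 → [4.984375, 5.1875]

5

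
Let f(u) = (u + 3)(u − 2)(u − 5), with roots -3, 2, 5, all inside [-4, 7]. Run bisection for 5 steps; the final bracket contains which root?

f(1.5) = 7.875 > 0, so the root lies in [-4, 1.5]
f(-1.25) = 35.546875 > 0, so the root lies in [-4, -1.25]
f(-2.625) = 13.224609 > 0, so the root lies in [-4, -2.625]
f(-3.3125) = -13.8 < 0, so the root lies in [-3.3125, -2.625]
f(-2.96875) = 1.2373 > 0, so the root lies in [-3.3125, -2.96875]

-3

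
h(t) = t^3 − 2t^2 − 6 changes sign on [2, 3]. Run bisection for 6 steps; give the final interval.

[2.765625, 2.78125]

midpoint 2.5: h = -2.875 < 0 → [2.5, 3]
midpoint 2.75: h = -0.328125 < 0 → [2.75, 3]
midpoint 2.875: h = 1.232422 > 0 → [2.75, 2.875]
midpoint 2.8125: h = 0.427 > 0 → [2.75, 2.8125]
midpoint 2.78125: h = 0.0432 > 0 → [2.75, 2.78125]
midpoint 2.765625: h = -0.144 < 0 → [2.765625, 2.78125]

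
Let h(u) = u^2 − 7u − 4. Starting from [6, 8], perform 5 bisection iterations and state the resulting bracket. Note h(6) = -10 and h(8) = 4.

midpoint 7: h = -4 < 0 → [7, 8]
midpoint 7.5: h = -0.25 < 0 → [7.5, 8]
midpoint 7.75: h = 1.8125 > 0 → [7.5, 7.75]
midpoint 7.625: h = 0.7656 > 0 → [7.5, 7.625]
midpoint 7.5625: h = 0.2539 > 0 → [7.5, 7.5625]

[7.5, 7.5625]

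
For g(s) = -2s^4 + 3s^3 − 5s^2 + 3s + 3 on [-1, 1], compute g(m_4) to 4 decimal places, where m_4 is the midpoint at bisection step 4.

0.9741

s = 0 gives g = 3, positive; keep [-1, 0]
s = -0.5 gives g = -0.25, negative; keep [-0.5, 0]
s = -0.25 gives g = 1.882812, positive; keep [-0.5, -0.25]
s = -0.375 gives g = 0.9741, positive; keep [-0.5, -0.375]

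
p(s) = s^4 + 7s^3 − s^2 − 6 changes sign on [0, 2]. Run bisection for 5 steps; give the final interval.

p(1) = 1 > 0, so the root lies in [0, 1]
p(0.5) = -5.3125 < 0, so the root lies in [0.5, 1]
p(0.75) = -3.292969 < 0, so the root lies in [0.75, 1]
p(0.875) = -1.49 < 0, so the root lies in [0.875, 1]
p(0.9375) = -0.3386 < 0, so the root lies in [0.9375, 1]

[0.9375, 1]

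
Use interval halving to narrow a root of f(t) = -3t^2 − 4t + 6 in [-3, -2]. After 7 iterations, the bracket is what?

[-2.234375, -2.2265625]

t = -2.5 gives f = -2.75, negative; keep [-2.5, -2]
t = -2.25 gives f = -0.1875, negative; keep [-2.25, -2]
t = -2.125 gives f = 0.953125, positive; keep [-2.25, -2.125]
t = -2.1875 gives f = 0.3945, positive; keep [-2.25, -2.1875]
t = -2.21875 gives f = 0.1064, positive; keep [-2.25, -2.21875]
t = -2.234375 gives f = -0.0398, negative; keep [-2.234375, -2.21875]
t = -2.2265625 gives f = 0.0335, positive; keep [-2.234375, -2.2265625]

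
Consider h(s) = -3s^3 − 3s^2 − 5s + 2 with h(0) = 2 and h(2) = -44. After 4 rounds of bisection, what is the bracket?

midpoint 1: h = -9 < 0 → [0, 1]
midpoint 0.5: h = -1.625 < 0 → [0, 0.5]
midpoint 0.25: h = 0.515625 > 0 → [0.25, 0.5]
midpoint 0.375: h = -0.4551 < 0 → [0.25, 0.375]

[0.25, 0.375]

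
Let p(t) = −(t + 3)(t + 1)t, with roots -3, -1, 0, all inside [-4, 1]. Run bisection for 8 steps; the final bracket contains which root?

-3

m = -1.5, p(m) = -1.125 (−); new bracket [-4, -1.5]
m = -2.75, p(m) = -1.203125 (−); new bracket [-4, -2.75]
m = -3.375, p(m) = 3.005859 (+); new bracket [-3.375, -2.75]
m = -3.0625, p(m) = 0.3948 (+); new bracket [-3.0625, -2.75]
m = -2.90625, p(m) = -0.5194 (−); new bracket [-3.0625, -2.90625]
m = -2.984375, p(m) = -0.0925 (−); new bracket [-3.0625, -2.984375]
m = -3.0234375, p(m) = 0.1434 (+); new bracket [-3.0234375, -2.984375]
m = -3.00390625, p(m) = 0.0235 (+); new bracket [-3.00390625, -2.984375]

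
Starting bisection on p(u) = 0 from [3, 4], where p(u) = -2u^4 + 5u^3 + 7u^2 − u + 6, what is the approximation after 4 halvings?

3.5625

m = 3.5, p(m) = 2.5 (+); new bracket [3.5, 4]
m = 3.75, p(m) = -31.148438 (−); new bracket [3.5, 3.75]
m = 3.625, p(m) = -12.818848 (−); new bracket [3.5, 3.625]
m = 3.5625, p(m) = -4.8006 (−); new bracket [3.5, 3.5625]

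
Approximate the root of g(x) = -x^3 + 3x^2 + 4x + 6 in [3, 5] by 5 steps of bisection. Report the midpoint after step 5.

4.3125

g(4) = 6 > 0, so the root lies in [4, 5]
g(4.5) = -6.375 < 0, so the root lies in [4, 4.5]
g(4.25) = 0.421875 > 0, so the root lies in [4.25, 4.5]
g(4.375) = -2.8184 < 0, so the root lies in [4.25, 4.375]
g(4.3125) = -1.1594 < 0, so the root lies in [4.25, 4.3125]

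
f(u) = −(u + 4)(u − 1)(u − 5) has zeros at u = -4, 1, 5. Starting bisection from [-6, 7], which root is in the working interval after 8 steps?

-4

u = 0.5 gives f = -10.125, negative; keep [-6, 0.5]
u = -2.75 gives f = -36.328125, negative; keep [-6, -2.75]
u = -4.375 gives f = 18.896484, positive; keep [-4.375, -2.75]
u = -3.5625 gives f = -17.0916, negative; keep [-4.375, -3.5625]
u = -3.96875 gives f = -1.3926, negative; keep [-4.375, -3.96875]
u = -4.171875 gives f = 8.153, positive; keep [-4.171875, -3.96875]
u = -4.0703125 gives f = 3.2336, positive; keep [-4.0703125, -3.96875]
u = -4.01953125 gives f = 0.8843, positive; keep [-4.01953125, -3.96875]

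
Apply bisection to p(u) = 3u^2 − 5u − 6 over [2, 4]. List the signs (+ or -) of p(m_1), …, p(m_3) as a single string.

m = 3, p(m) = 6 (+); new bracket [2, 3]
m = 2.5, p(m) = 0.25 (+); new bracket [2, 2.5]
m = 2.25, p(m) = -2.0625 (−); new bracket [2.25, 2.5]

++-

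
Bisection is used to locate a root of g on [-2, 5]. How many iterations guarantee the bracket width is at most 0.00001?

Width after n steps is 7/2^n. Need 2^n ≥ 7/0.00001 = 700000.
2^19 = 524288 < 700000 ≤ 2^20 = 1048576, so n = 20.

20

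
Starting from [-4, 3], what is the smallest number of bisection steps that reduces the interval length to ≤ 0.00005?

Width after n steps is 7/2^n. Need 2^n ≥ 7/0.00005 = 140000.
2^17 = 131072 < 140000 ≤ 2^18 = 262144, so n = 18.

18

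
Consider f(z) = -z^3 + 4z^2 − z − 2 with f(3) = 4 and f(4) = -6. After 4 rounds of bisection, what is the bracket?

f(3.5) = 0.625 > 0, so the root lies in [3.5, 4]
f(3.75) = -2.234375 < 0, so the root lies in [3.5, 3.75]
f(3.625) = -0.697266 < 0, so the root lies in [3.5, 3.625]
f(3.5625) = -0.01 < 0, so the root lies in [3.5, 3.5625]

[3.5, 3.5625]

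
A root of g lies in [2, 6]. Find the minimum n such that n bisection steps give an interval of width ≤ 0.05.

Width after n steps is 4/2^n. Need 2^n ≥ 4/0.05 = 80.
2^6 = 64 < 80 ≤ 2^7 = 128, so n = 7.

7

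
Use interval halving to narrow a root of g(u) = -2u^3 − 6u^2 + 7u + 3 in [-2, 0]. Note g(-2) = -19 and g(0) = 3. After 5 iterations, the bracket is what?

[-0.375, -0.3125]

g(-1) = -8 < 0, so the root lies in [-1, 0]
g(-0.5) = -1.75 < 0, so the root lies in [-0.5, 0]
g(-0.25) = 0.90625 > 0, so the root lies in [-0.5, -0.25]
g(-0.375) = -0.3633 < 0, so the root lies in [-0.375, -0.25]
g(-0.3125) = 0.2876 > 0, so the root lies in [-0.375, -0.3125]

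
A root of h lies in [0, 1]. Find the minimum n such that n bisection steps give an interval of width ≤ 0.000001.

Width after n steps is 1/2^n. Need 2^n ≥ 1/0.000001 = 1000000.
2^19 = 524288 < 1000000 ≤ 2^20 = 1048576, so n = 20.

20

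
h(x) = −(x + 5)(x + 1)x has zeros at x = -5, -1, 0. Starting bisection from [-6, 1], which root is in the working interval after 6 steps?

-5

m = -2.5, h(m) = -9.375 (−); new bracket [-6, -2.5]
m = -4.25, h(m) = -10.359375 (−); new bracket [-6, -4.25]
m = -5.125, h(m) = 2.642578 (+); new bracket [-5.125, -4.25]
m = -4.6875, h(m) = -5.4016 (−); new bracket [-5.125, -4.6875]
m = -4.90625, h(m) = -1.7967 (−); new bracket [-5.125, -4.90625]
m = -5.015625, h(m) = 0.3147 (+); new bracket [-5.015625, -4.90625]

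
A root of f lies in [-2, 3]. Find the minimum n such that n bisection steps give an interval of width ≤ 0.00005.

Width after n steps is 5/2^n. Need 2^n ≥ 5/0.00005 = 100000.
2^16 = 65536 < 100000 ≤ 2^17 = 131072, so n = 17.

17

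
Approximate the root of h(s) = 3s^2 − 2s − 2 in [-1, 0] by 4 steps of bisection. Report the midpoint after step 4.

-0.5625

s = -0.5 gives h = -0.25, negative; keep [-1, -0.5]
s = -0.75 gives h = 1.1875, positive; keep [-0.75, -0.5]
s = -0.625 gives h = 0.421875, positive; keep [-0.625, -0.5]
s = -0.5625 gives h = 0.0742, positive; keep [-0.5625, -0.5]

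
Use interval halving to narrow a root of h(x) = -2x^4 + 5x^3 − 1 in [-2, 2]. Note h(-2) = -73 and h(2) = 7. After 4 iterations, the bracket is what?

m = 0, h(m) = -1 (−); new bracket [0, 2]
m = 1, h(m) = 2 (+); new bracket [0, 1]
m = 0.5, h(m) = -0.5 (−); new bracket [0.5, 1]
m = 0.75, h(m) = 0.4766 (+); new bracket [0.5, 0.75]

[0.5, 0.75]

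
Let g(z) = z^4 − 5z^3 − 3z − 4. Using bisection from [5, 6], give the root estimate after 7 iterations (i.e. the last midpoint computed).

g(5.5) = 62.6875 > 0, so the root lies in [5, 5.5]
g(5.25) = 16.425781 > 0, so the root lies in [5, 5.25]
g(5.125) = -2.548584 < 0, so the root lies in [5.125, 5.25]
g(5.1875) = 6.6118 > 0, so the root lies in [5.125, 5.1875]
g(5.15625) = 1.9514 > 0, so the root lies in [5.125, 5.15625]
g(5.140625) = -0.3185 < 0, so the root lies in [5.140625, 5.15625]
g(5.1484375) = 0.8114 > 0, so the root lies in [5.140625, 5.1484375]

5.1484375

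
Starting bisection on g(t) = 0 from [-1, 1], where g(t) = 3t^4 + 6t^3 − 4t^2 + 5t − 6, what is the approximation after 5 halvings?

m = 0, g(m) = -6 (−); new bracket [0, 1]
m = 0.5, g(m) = -3.5625 (−); new bracket [0.5, 1]
m = 0.75, g(m) = -1.019531 (−); new bracket [0.75, 1]
m = 0.875, g(m) = 1.0906 (+); new bracket [0.75, 0.875]
m = 0.8125, g(m) = -0.0524 (−); new bracket [0.8125, 0.875]

0.8125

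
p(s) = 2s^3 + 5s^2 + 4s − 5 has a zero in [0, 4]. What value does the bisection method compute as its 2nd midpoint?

p(2) = 39 > 0, so the root lies in [0, 2]
p(1) = 6 > 0, so the root lies in [0, 1]

1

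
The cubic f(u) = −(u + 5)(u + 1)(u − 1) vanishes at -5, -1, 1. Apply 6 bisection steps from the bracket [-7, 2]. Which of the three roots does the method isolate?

-5

f(-2.5) = -13.125 < 0, so the root lies in [-7, -2.5]
f(-4.75) = -5.390625 < 0, so the root lies in [-7, -4.75]
f(-5.875) = 29.326172 > 0, so the root lies in [-5.875, -4.75]
f(-5.3125) = 8.5071 > 0, so the root lies in [-5.3125, -4.75]
f(-5.03125) = 0.7598 > 0, so the root lies in [-5.03125, -4.75]
f(-4.890625) = -2.5067 < 0, so the root lies in [-5.03125, -4.890625]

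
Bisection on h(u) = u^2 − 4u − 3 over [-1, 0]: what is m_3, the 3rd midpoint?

u = -0.5 gives h = -0.75, negative; keep [-1, -0.5]
u = -0.75 gives h = 0.5625, positive; keep [-0.75, -0.5]
u = -0.625 gives h = -0.109375, negative; keep [-0.75, -0.625]

-0.625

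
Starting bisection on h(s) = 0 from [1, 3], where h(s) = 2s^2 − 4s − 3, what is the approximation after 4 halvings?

s = 2 gives h = -3, negative; keep [2, 3]
s = 2.5 gives h = -0.5, negative; keep [2.5, 3]
s = 2.75 gives h = 1.125, positive; keep [2.5, 2.75]
s = 2.625 gives h = 0.2812, positive; keep [2.5, 2.625]

2.625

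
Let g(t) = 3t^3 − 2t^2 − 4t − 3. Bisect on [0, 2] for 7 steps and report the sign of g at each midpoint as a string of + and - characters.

g(1) = -6 < 0, so the root lies in [1, 2]
g(1.5) = -3.375 < 0, so the root lies in [1.5, 2]
g(1.75) = -0.046875 < 0, so the root lies in [1.75, 2]
g(1.875) = 2.2441 > 0, so the root lies in [1.75, 1.875]
g(1.8125) = 1.0427 > 0, so the root lies in [1.75, 1.8125]
g(1.78125) = 0.4842 > 0, so the root lies in [1.75, 1.78125]
g(1.765625) = 0.2153 > 0, so the root lies in [1.75, 1.765625]

---++++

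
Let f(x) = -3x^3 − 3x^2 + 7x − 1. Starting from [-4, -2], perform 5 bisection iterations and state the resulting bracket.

[-2.1875, -2.125]

f(-3) = 32 > 0, so the root lies in [-3, -2]
f(-2.5) = 9.625 > 0, so the root lies in [-2.5, -2]
f(-2.25) = 2.234375 > 0, so the root lies in [-2.25, -2]
f(-2.125) = -0.6348 < 0, so the root lies in [-2.25, -2.125]
f(-2.1875) = 0.7346 > 0, so the root lies in [-2.1875, -2.125]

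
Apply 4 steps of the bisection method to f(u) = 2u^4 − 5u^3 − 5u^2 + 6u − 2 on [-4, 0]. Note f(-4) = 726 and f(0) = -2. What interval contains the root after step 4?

[-1.5, -1.25]

midpoint -2: f = 38 > 0 → [-2, 0]
midpoint -1: f = -6 < 0 → [-2, -1]
midpoint -1.5: f = 4.75 > 0 → [-1.5, -1]
midpoint -1.25: f = -2.6641 < 0 → [-1.5, -1.25]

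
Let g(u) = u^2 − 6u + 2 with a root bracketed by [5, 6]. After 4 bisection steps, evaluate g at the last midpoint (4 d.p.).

0.2227

m = 5.5, g(m) = -0.75 (−); new bracket [5.5, 6]
m = 5.75, g(m) = 0.5625 (+); new bracket [5.5, 5.75]
m = 5.625, g(m) = -0.109375 (−); new bracket [5.625, 5.75]
m = 5.6875, g(m) = 0.2227 (+); new bracket [5.625, 5.6875]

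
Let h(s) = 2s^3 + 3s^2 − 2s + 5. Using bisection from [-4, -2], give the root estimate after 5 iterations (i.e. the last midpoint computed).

midpoint -3: h = -16 < 0 → [-3, -2]
midpoint -2.5: h = -2.5 < 0 → [-2.5, -2]
midpoint -2.25: h = 1.90625 > 0 → [-2.5, -2.25]
midpoint -2.375: h = -0.1211 < 0 → [-2.375, -2.25]
midpoint -2.3125: h = 0.9351 > 0 → [-2.375, -2.3125]

-2.3125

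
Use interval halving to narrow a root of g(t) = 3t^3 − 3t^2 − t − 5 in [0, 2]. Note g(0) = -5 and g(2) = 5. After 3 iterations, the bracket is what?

[1.5, 1.75]

g(1) = -6 < 0, so the root lies in [1, 2]
g(1.5) = -3.125 < 0, so the root lies in [1.5, 2]
g(1.75) = 0.140625 > 0, so the root lies in [1.5, 1.75]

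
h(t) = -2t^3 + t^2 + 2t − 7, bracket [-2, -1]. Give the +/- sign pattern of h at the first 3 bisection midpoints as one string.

h(-1.5) = -1 < 0, so the root lies in [-2, -1.5]
h(-1.75) = 3.28125 > 0, so the root lies in [-1.75, -1.5]
h(-1.625) = 0.972656 > 0, so the root lies in [-1.625, -1.5]

-++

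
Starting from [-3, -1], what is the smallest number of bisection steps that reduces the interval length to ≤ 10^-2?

Width after n steps is 2/2^n. Need 2^n ≥ 2/10^-2 = 200.
2^7 = 128 < 200 ≤ 2^8 = 256, so n = 8.

8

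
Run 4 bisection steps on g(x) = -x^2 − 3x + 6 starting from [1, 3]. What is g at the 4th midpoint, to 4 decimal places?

-0.0156

g(2) = -4 < 0, so the root lies in [1, 2]
g(1.5) = -0.75 < 0, so the root lies in [1, 1.5]
g(1.25) = 0.6875 > 0, so the root lies in [1.25, 1.5]
g(1.375) = -0.0156 < 0, so the root lies in [1.25, 1.375]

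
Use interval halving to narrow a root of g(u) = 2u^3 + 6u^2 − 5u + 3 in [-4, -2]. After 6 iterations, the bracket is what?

[-3.78125, -3.75]

g(-3) = 18 > 0, so the root lies in [-4, -3]
g(-3.5) = 8.25 > 0, so the root lies in [-4, -3.5]
g(-3.75) = 0.65625 > 0, so the root lies in [-4, -3.75]
g(-3.875) = -3.9023 < 0, so the root lies in [-3.875, -3.75]
g(-3.8125) = -1.5571 < 0, so the root lies in [-3.8125, -3.75]
g(-3.78125) = -0.4341 < 0, so the root lies in [-3.78125, -3.75]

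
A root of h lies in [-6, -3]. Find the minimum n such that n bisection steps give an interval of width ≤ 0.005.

Width after n steps is 3/2^n. Need 2^n ≥ 3/0.005 = 600.
2^9 = 512 < 600 ≤ 2^10 = 1024, so n = 10.

10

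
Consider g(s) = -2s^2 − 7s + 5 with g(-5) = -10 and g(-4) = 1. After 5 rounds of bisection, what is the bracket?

[-4.125, -4.09375]

g(-4.5) = -4 < 0, so the root lies in [-4.5, -4]
g(-4.25) = -1.375 < 0, so the root lies in [-4.25, -4]
g(-4.125) = -0.15625 < 0, so the root lies in [-4.125, -4]
g(-4.0625) = 0.4297 > 0, so the root lies in [-4.125, -4.0625]
g(-4.09375) = 0.1387 > 0, so the root lies in [-4.125, -4.09375]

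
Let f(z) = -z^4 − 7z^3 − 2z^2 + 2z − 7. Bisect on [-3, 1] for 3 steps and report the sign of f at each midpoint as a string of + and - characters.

-++

f(-1) = -5 < 0, so the root lies in [-3, -1]
f(-2) = 21 > 0, so the root lies in [-2, -1]
f(-1.5) = 4.0625 > 0, so the root lies in [-1.5, -1]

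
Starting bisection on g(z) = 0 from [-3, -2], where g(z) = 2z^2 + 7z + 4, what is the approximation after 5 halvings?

m = -2.5, g(m) = -1 (−); new bracket [-3, -2.5]
m = -2.75, g(m) = -0.125 (−); new bracket [-3, -2.75]
m = -2.875, g(m) = 0.40625 (+); new bracket [-2.875, -2.75]
m = -2.8125, g(m) = 0.1328 (+); new bracket [-2.8125, -2.75]
m = -2.78125, g(m) = 0.002 (+); new bracket [-2.78125, -2.75]

-2.78125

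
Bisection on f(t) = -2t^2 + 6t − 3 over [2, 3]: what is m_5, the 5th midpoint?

2.34375

t = 2.5 gives f = -0.5, negative; keep [2, 2.5]
t = 2.25 gives f = 0.375, positive; keep [2.25, 2.5]
t = 2.375 gives f = -0.03125, negative; keep [2.25, 2.375]
t = 2.3125 gives f = 0.1797, positive; keep [2.3125, 2.375]
t = 2.34375 gives f = 0.0762, positive; keep [2.34375, 2.375]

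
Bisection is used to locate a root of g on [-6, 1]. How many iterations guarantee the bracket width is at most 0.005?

11

Width after n steps is 7/2^n. Need 2^n ≥ 7/0.005 = 1400.
2^10 = 1024 < 1400 ≤ 2^11 = 2048, so n = 11.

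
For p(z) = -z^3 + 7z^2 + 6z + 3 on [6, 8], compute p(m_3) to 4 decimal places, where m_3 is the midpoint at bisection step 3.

4.4531

m = 7, p(m) = 45 (+); new bracket [7, 8]
m = 7.5, p(m) = 19.875 (+); new bracket [7.5, 8]
m = 7.75, p(m) = 4.453125 (+); new bracket [7.75, 8]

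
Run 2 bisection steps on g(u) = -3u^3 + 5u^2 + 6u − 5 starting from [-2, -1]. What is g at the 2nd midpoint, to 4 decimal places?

g(-1.5) = 7.375 > 0, so the root lies in [-1.5, -1]
g(-1.25) = 1.171875 > 0, so the root lies in [-1.25, -1]

1.1719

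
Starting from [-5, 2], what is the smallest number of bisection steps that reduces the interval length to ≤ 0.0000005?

24

Width after n steps is 7/2^n. Need 2^n ≥ 7/0.0000005 = 14000000.
2^23 = 8388608 < 14000000 ≤ 2^24 = 16777216, so n = 24.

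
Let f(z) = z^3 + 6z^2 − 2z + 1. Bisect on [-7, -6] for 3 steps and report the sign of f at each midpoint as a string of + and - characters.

-+-

z = -6.5 gives f = -7.125, negative; keep [-6.5, -6]
z = -6.25 gives f = 3.734375, positive; keep [-6.5, -6.25]
z = -6.375 gives f = -1.490234, negative; keep [-6.375, -6.25]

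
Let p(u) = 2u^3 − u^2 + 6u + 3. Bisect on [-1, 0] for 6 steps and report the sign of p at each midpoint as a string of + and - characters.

u = -0.5 gives p = -0.5, negative; keep [-0.5, 0]
u = -0.25 gives p = 1.40625, positive; keep [-0.5, -0.25]
u = -0.375 gives p = 0.503906, positive; keep [-0.5, -0.375]
u = -0.4375 gives p = 0.0161, positive; keep [-0.5, -0.4375]
u = -0.46875 gives p = -0.2382, negative; keep [-0.46875, -0.4375]
u = -0.453125 gives p = -0.1101, negative; keep [-0.453125, -0.4375]

-+++--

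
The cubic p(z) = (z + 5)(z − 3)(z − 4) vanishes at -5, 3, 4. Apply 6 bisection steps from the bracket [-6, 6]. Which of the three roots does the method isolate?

p(0) = 60 > 0, so the root lies in [-6, 0]
p(-3) = 84 > 0, so the root lies in [-6, -3]
p(-4.5) = 31.875 > 0, so the root lies in [-6, -4.5]
p(-5.25) = -19.0781 < 0, so the root lies in [-5.25, -4.5]
p(-4.875) = 8.7363 > 0, so the root lies in [-5.25, -4.875]
p(-5.0625) = -4.5667 < 0, so the root lies in [-5.0625, -4.875]

-5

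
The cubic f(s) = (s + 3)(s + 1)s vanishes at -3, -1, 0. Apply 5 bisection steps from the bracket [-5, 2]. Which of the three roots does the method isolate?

-3

f(-1.5) = 1.125 > 0, so the root lies in [-5, -1.5]
f(-3.25) = -1.828125 < 0, so the root lies in [-3.25, -1.5]
f(-2.375) = 2.041016 > 0, so the root lies in [-3.25, -2.375]
f(-2.8125) = 0.9558 > 0, so the root lies in [-3.25, -2.8125]
f(-3.03125) = -0.1924 < 0, so the root lies in [-3.03125, -2.8125]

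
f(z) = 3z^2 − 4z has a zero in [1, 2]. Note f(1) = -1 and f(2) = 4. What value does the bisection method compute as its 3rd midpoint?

1.375

midpoint 1.5: f = 0.75 > 0 → [1, 1.5]
midpoint 1.25: f = -0.3125 < 0 → [1.25, 1.5]
midpoint 1.375: f = 0.171875 > 0 → [1.25, 1.375]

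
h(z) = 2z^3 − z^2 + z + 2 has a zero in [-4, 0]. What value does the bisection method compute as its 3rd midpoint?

h(-2) = -20 < 0, so the root lies in [-2, 0]
h(-1) = -2 < 0, so the root lies in [-1, 0]
h(-0.5) = 1 > 0, so the root lies in [-1, -0.5]

-0.5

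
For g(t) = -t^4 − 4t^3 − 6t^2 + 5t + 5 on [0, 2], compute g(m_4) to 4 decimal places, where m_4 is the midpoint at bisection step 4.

g(1) = -1 < 0, so the root lies in [0, 1]
g(0.5) = 5.4375 > 0, so the root lies in [0.5, 1]
g(0.75) = 3.371094 > 0, so the root lies in [0.75, 1]
g(0.875) = 1.5154 > 0, so the root lies in [0.875, 1]

1.5154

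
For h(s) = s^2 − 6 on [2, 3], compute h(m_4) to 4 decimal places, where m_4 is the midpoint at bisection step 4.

h(2.5) = 0.25 > 0, so the root lies in [2, 2.5]
h(2.25) = -0.9375 < 0, so the root lies in [2.25, 2.5]
h(2.375) = -0.359375 < 0, so the root lies in [2.375, 2.5]
h(2.4375) = -0.0586 < 0, so the root lies in [2.4375, 2.5]

-0.0586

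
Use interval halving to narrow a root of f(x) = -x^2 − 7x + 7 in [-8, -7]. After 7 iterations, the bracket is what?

x = -7.5 gives f = 3.25, positive; keep [-8, -7.5]
x = -7.75 gives f = 1.1875, positive; keep [-8, -7.75]
x = -7.875 gives f = 0.109375, positive; keep [-8, -7.875]
x = -7.9375 gives f = -0.4414, negative; keep [-7.9375, -7.875]
x = -7.90625 gives f = -0.165, negative; keep [-7.90625, -7.875]
x = -7.890625 gives f = -0.0276, negative; keep [-7.890625, -7.875]
x = -7.8828125 gives f = 0.041, positive; keep [-7.890625, -7.8828125]

[-7.890625, -7.8828125]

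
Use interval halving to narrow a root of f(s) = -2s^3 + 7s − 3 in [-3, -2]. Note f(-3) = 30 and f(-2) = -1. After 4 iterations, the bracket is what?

m = -2.5, f(m) = 10.75 (+); new bracket [-2.5, -2]
m = -2.25, f(m) = 4.03125 (+); new bracket [-2.25, -2]
m = -2.125, f(m) = 1.316406 (+); new bracket [-2.125, -2]
m = -2.0625, f(m) = 0.1099 (+); new bracket [-2.0625, -2]

[-2.0625, -2]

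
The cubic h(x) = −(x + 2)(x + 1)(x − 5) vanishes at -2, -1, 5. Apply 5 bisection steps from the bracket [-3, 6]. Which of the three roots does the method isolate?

midpoint 1.5: h = 30.625 > 0 → [1.5, 6]
midpoint 3.75: h = 34.140625 > 0 → [3.75, 6]
midpoint 4.875: h = 5.048828 > 0 → [4.875, 6]
midpoint 5.4375: h = -20.947 < 0 → [4.875, 5.4375]
midpoint 5.15625: h = -6.8837 < 0 → [4.875, 5.15625]

5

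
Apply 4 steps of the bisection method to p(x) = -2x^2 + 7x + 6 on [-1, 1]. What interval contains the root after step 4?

m = 0, p(m) = 6 (+); new bracket [-1, 0]
m = -0.5, p(m) = 2 (+); new bracket [-1, -0.5]
m = -0.75, p(m) = -0.375 (−); new bracket [-0.75, -0.5]
m = -0.625, p(m) = 0.8438 (+); new bracket [-0.75, -0.625]

[-0.75, -0.625]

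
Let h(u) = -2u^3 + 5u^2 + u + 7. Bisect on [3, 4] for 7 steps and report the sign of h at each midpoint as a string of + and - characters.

----+-+

u = 3.5 gives h = -14, negative; keep [3, 3.5]
u = 3.25 gives h = -5.59375, negative; keep [3, 3.25]
u = 3.125 gives h = -2.082031, negative; keep [3, 3.125]
u = 3.0625 gives h = -0.4888, negative; keep [3, 3.0625]
u = 3.03125 gives h = 0.2685, positive; keep [3.03125, 3.0625]
u = 3.046875 gives h = -0.1069, negative; keep [3.03125, 3.046875]
u = 3.0390625 gives h = 0.0816, positive; keep [3.0390625, 3.046875]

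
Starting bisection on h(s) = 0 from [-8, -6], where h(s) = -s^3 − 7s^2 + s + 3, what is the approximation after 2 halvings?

-7.5

m = -7, h(m) = -4 (−); new bracket [-8, -7]
m = -7.5, h(m) = 23.625 (+); new bracket [-7.5, -7]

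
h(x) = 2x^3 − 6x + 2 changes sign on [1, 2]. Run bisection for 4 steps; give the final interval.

[1.5, 1.5625]

x = 1.5 gives h = -0.25, negative; keep [1.5, 2]
x = 1.75 gives h = 2.21875, positive; keep [1.5, 1.75]
x = 1.625 gives h = 0.832031, positive; keep [1.5, 1.625]
x = 1.5625 gives h = 0.2544, positive; keep [1.5, 1.5625]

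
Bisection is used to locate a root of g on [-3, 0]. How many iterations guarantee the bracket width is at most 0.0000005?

Width after n steps is 3/2^n. Need 2^n ≥ 3/0.0000005 = 6000000.
2^22 = 4194304 < 6000000 ≤ 2^23 = 8388608, so n = 23.

23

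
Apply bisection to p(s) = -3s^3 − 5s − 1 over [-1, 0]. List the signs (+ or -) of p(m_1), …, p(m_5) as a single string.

p(-0.5) = 1.875 > 0, so the root lies in [-0.5, 0]
p(-0.25) = 0.296875 > 0, so the root lies in [-0.25, 0]
p(-0.125) = -0.369141 < 0, so the root lies in [-0.25, -0.125]
p(-0.1875) = -0.0427 < 0, so the root lies in [-0.25, -0.1875]
p(-0.21875) = 0.1252 > 0, so the root lies in [-0.21875, -0.1875]

++--+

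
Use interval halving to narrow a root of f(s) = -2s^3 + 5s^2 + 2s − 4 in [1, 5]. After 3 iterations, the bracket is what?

m = 3, f(m) = -7 (−); new bracket [1, 3]
m = 2, f(m) = 4 (+); new bracket [2, 3]
m = 2.5, f(m) = 1 (+); new bracket [2.5, 3]

[2.5, 3]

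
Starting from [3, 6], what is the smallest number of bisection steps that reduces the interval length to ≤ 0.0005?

13

Width after n steps is 3/2^n. Need 2^n ≥ 3/0.0005 = 6000.
2^12 = 4096 < 6000 ≤ 2^13 = 8192, so n = 13.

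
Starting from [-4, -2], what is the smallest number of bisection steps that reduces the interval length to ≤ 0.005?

Width after n steps is 2/2^n. Need 2^n ≥ 2/0.005 = 400.
2^8 = 256 < 400 ≤ 2^9 = 512, so n = 9.

9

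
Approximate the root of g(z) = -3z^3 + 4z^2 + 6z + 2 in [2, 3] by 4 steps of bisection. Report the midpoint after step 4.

2.3125

m = 2.5, g(m) = -4.875 (−); new bracket [2, 2.5]
m = 2.25, g(m) = 1.578125 (+); new bracket [2.25, 2.5]
m = 2.375, g(m) = -1.376953 (−); new bracket [2.25, 2.375]
m = 2.3125, g(m) = 0.1663 (+); new bracket [2.3125, 2.375]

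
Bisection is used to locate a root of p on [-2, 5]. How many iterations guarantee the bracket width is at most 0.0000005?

Width after n steps is 7/2^n. Need 2^n ≥ 7/0.0000005 = 14000000.
2^23 = 8388608 < 14000000 ≤ 2^24 = 16777216, so n = 24.

24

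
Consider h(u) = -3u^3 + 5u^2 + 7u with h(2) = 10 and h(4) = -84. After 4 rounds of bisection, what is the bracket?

midpoint 3: h = -15 < 0 → [2, 3]
midpoint 2.5: h = 1.875 > 0 → [2.5, 3]
midpoint 2.75: h = -5.328125 < 0 → [2.5, 2.75]
midpoint 2.625: h = -1.4355 < 0 → [2.5, 2.625]

[2.5, 2.625]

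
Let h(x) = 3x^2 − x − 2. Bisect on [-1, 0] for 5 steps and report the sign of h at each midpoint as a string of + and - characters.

-+-+-

midpoint -0.5: h = -0.75 < 0 → [-1, -0.5]
midpoint -0.75: h = 0.4375 > 0 → [-0.75, -0.5]
midpoint -0.625: h = -0.203125 < 0 → [-0.75, -0.625]
midpoint -0.6875: h = 0.1055 > 0 → [-0.6875, -0.625]
midpoint -0.65625: h = -0.0518 < 0 → [-0.6875, -0.65625]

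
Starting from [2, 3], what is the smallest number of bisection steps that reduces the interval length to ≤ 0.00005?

15

Width after n steps is 1/2^n. Need 2^n ≥ 1/0.00005 = 20000.
2^14 = 16384 < 20000 ≤ 2^15 = 32768, so n = 15.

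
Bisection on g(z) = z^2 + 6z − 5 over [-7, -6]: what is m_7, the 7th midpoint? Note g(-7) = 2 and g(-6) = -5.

midpoint -6.5: g = -1.75 < 0 → [-7, -6.5]
midpoint -6.75: g = 0.0625 > 0 → [-6.75, -6.5]
midpoint -6.625: g = -0.859375 < 0 → [-6.75, -6.625]
midpoint -6.6875: g = -0.4023 < 0 → [-6.75, -6.6875]
midpoint -6.71875: g = -0.1709 < 0 → [-6.75, -6.71875]
midpoint -6.734375: g = -0.0544 < 0 → [-6.75, -6.734375]
midpoint -6.7421875: g = 0.004 > 0 → [-6.7421875, -6.734375]

-6.7421875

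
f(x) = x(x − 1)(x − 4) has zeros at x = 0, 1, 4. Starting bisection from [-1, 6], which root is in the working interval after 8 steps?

4

x = 2.5 gives f = -5.625, negative; keep [2.5, 6]
x = 4.25 gives f = 3.453125, positive; keep [2.5, 4.25]
x = 3.375 gives f = -5.009766, negative; keep [3.375, 4.25]
x = 3.8125 gives f = -2.0105, negative; keep [3.8125, 4.25]
x = 4.03125 gives f = 0.3819, positive; keep [3.8125, 4.03125]
x = 3.921875 gives f = -0.8953, negative; keep [3.921875, 4.03125]
x = 3.9765625 gives f = -0.2774, negative; keep [3.9765625, 4.03125]
x = 4.00390625 gives f = 0.047, positive; keep [3.9765625, 4.00390625]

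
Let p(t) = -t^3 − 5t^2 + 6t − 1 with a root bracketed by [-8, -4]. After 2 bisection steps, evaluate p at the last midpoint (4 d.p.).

55.0000

midpoint -6: p = -1 < 0 → [-8, -6]
midpoint -7: p = 55 > 0 → [-7, -6]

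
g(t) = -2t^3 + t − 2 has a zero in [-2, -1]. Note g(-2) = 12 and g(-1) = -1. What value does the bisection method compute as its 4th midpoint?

-1.1875

g(-1.5) = 3.25 > 0, so the root lies in [-1.5, -1]
g(-1.25) = 0.65625 > 0, so the root lies in [-1.25, -1]
g(-1.125) = -0.277344 < 0, so the root lies in [-1.25, -1.125]
g(-1.1875) = 0.1616 > 0, so the root lies in [-1.1875, -1.125]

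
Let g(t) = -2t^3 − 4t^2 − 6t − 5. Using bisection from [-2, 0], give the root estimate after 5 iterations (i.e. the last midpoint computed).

-1.1875

g(-1) = -1 < 0, so the root lies in [-2, -1]
g(-1.5) = 1.75 > 0, so the root lies in [-1.5, -1]
g(-1.25) = 0.15625 > 0, so the root lies in [-1.25, -1]
g(-1.125) = -0.4648 < 0, so the root lies in [-1.25, -1.125]
g(-1.1875) = -0.1665 < 0, so the root lies in [-1.25, -1.1875]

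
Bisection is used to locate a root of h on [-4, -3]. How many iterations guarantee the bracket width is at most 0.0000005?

Width after n steps is 1/2^n. Need 2^n ≥ 1/0.0000005 = 2000000.
2^20 = 1048576 < 2000000 ≤ 2^21 = 2097152, so n = 21.

21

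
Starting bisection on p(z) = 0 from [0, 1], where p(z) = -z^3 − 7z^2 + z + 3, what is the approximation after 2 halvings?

z = 0.5 gives p = 1.625, positive; keep [0.5, 1]
z = 0.75 gives p = -0.609375, negative; keep [0.5, 0.75]

0.75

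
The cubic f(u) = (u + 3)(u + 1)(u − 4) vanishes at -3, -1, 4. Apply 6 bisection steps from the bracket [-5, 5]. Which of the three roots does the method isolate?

4

f(0) = -12 < 0, so the root lies in [0, 5]
f(2.5) = -28.875 < 0, so the root lies in [2.5, 5]
f(3.75) = -8.015625 < 0, so the root lies in [3.75, 5]
f(4.375) = 14.8652 > 0, so the root lies in [3.75, 4.375]
f(4.0625) = 2.2346 > 0, so the root lies in [3.75, 4.0625]
f(3.90625) = -3.1766 < 0, so the root lies in [3.90625, 4.0625]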